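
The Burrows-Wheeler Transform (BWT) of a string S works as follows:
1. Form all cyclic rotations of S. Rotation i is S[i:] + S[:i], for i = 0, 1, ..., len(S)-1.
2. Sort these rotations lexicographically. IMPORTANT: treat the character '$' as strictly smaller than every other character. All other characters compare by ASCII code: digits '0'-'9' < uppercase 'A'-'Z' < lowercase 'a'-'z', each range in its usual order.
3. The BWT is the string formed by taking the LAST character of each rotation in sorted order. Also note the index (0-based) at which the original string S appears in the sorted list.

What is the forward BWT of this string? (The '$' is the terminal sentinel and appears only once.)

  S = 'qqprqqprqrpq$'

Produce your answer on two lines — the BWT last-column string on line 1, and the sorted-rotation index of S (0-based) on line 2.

Answer: qrqqpqq$rrqpp
7

Derivation:
All 13 rotations (rotation i = S[i:]+S[:i]):
  rot[0] = qqprqqprqrpq$
  rot[1] = qprqqprqrpq$q
  rot[2] = prqqprqrpq$qq
  rot[3] = rqqprqrpq$qqp
  rot[4] = qqprqrpq$qqpr
  rot[5] = qprqrpq$qqprq
  rot[6] = prqrpq$qqprqq
  rot[7] = rqrpq$qqprqqp
  rot[8] = qrpq$qqprqqpr
  rot[9] = rpq$qqprqqprq
  rot[10] = pq$qqprqqprqr
  rot[11] = q$qqprqqprqrp
  rot[12] = $qqprqqprqrpq
Sorted (with $ < everything):
  sorted[0] = $qqprqqprqrpq  (last char: 'q')
  sorted[1] = pq$qqprqqprqr  (last char: 'r')
  sorted[2] = prqqprqrpq$qq  (last char: 'q')
  sorted[3] = prqrpq$qqprqq  (last char: 'q')
  sorted[4] = q$qqprqqprqrp  (last char: 'p')
  sorted[5] = qprqqprqrpq$q  (last char: 'q')
  sorted[6] = qprqrpq$qqprq  (last char: 'q')
  sorted[7] = qqprqqprqrpq$  (last char: '$')
  sorted[8] = qqprqrpq$qqpr  (last char: 'r')
  sorted[9] = qrpq$qqprqqpr  (last char: 'r')
  sorted[10] = rpq$qqprqqprq  (last char: 'q')
  sorted[11] = rqqprqrpq$qqp  (last char: 'p')
  sorted[12] = rqrpq$qqprqqp  (last char: 'p')
Last column: qrqqpqq$rrqpp
Original string S is at sorted index 7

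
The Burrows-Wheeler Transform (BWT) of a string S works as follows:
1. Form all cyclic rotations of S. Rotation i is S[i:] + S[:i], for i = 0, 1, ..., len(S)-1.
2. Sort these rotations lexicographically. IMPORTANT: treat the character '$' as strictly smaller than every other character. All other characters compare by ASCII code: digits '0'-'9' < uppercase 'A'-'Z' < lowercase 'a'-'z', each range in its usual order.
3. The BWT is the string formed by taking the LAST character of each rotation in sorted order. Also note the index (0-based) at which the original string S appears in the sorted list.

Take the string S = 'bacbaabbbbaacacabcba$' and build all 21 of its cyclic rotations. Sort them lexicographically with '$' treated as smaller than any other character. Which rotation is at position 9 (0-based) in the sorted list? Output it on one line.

Answer: ba$bacbaabbbbaacacabc

Derivation:
All 21 rotations (rotation i = S[i:]+S[:i]):
  rot[0] = bacbaabbbbaacacabcba$
  rot[1] = acbaabbbbaacacabcba$b
  rot[2] = cbaabbbbaacacabcba$ba
  rot[3] = baabbbbaacacabcba$bac
  rot[4] = aabbbbaacacabcba$bacb
  rot[5] = abbbbaacacabcba$bacba
  rot[6] = bbbbaacacabcba$bacbaa
  rot[7] = bbbaacacabcba$bacbaab
  rot[8] = bbaacacabcba$bacbaabb
  rot[9] = baacacabcba$bacbaabbb
  rot[10] = aacacabcba$bacbaabbbb
  rot[11] = acacabcba$bacbaabbbba
  rot[12] = cacabcba$bacbaabbbbaa
  rot[13] = acabcba$bacbaabbbbaac
  rot[14] = cabcba$bacbaabbbbaaca
  rot[15] = abcba$bacbaabbbbaacac
  rot[16] = bcba$bacbaabbbbaacaca
  rot[17] = cba$bacbaabbbbaacacab
  rot[18] = ba$bacbaabbbbaacacabc
  rot[19] = a$bacbaabbbbaacacabcb
  rot[20] = $bacbaabbbbaacacabcba
Sorted (with $ < everything):
  sorted[0] = $bacbaabbbbaacacabcba
  sorted[1] = a$bacbaabbbbaacacabcb
  sorted[2] = aabbbbaacacabcba$bacb
  sorted[3] = aacacabcba$bacbaabbbb
  sorted[4] = abbbbaacacabcba$bacba
  sorted[5] = abcba$bacbaabbbbaacac
  sorted[6] = acabcba$bacbaabbbbaac
  sorted[7] = acacabcba$bacbaabbbba
  sorted[8] = acbaabbbbaacacabcba$b
  sorted[9] = ba$bacbaabbbbaacacabc
  sorted[10] = baabbbbaacacabcba$bac
  sorted[11] = baacacabcba$bacbaabbb
  sorted[12] = bacbaabbbbaacacabcba$
  sorted[13] = bbaacacabcba$bacbaabb
  sorted[14] = bbbaacacabcba$bacbaab
  sorted[15] = bbbbaacacabcba$bacbaa
  sorted[16] = bcba$bacbaabbbbaacaca
  sorted[17] = cabcba$bacbaabbbbaaca
  sorted[18] = cacabcba$bacbaabbbbaa
  sorted[19] = cba$bacbaabbbbaacacab
  sorted[20] = cbaabbbbaacacabcba$ba
sorted[9] = ba$bacbaabbbbaacacabc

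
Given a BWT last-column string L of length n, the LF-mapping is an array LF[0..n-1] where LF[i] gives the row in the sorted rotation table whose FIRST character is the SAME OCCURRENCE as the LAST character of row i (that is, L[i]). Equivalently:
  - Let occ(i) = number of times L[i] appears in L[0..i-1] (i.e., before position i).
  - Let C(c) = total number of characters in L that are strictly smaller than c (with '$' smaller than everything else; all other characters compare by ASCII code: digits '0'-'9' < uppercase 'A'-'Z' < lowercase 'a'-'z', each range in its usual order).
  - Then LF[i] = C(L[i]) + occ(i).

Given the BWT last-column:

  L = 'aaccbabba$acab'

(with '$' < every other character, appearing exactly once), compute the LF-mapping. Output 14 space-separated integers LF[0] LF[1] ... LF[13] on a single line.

Answer: 1 2 11 12 7 3 8 9 4 0 5 13 6 10

Derivation:
Char counts: '$':1, 'a':6, 'b':4, 'c':3
C (first-col start): C('$')=0, C('a')=1, C('b')=7, C('c')=11
L[0]='a': occ=0, LF[0]=C('a')+0=1+0=1
L[1]='a': occ=1, LF[1]=C('a')+1=1+1=2
L[2]='c': occ=0, LF[2]=C('c')+0=11+0=11
L[3]='c': occ=1, LF[3]=C('c')+1=11+1=12
L[4]='b': occ=0, LF[4]=C('b')+0=7+0=7
L[5]='a': occ=2, LF[5]=C('a')+2=1+2=3
L[6]='b': occ=1, LF[6]=C('b')+1=7+1=8
L[7]='b': occ=2, LF[7]=C('b')+2=7+2=9
L[8]='a': occ=3, LF[8]=C('a')+3=1+3=4
L[9]='$': occ=0, LF[9]=C('$')+0=0+0=0
L[10]='a': occ=4, LF[10]=C('a')+4=1+4=5
L[11]='c': occ=2, LF[11]=C('c')+2=11+2=13
L[12]='a': occ=5, LF[12]=C('a')+5=1+5=6
L[13]='b': occ=3, LF[13]=C('b')+3=7+3=10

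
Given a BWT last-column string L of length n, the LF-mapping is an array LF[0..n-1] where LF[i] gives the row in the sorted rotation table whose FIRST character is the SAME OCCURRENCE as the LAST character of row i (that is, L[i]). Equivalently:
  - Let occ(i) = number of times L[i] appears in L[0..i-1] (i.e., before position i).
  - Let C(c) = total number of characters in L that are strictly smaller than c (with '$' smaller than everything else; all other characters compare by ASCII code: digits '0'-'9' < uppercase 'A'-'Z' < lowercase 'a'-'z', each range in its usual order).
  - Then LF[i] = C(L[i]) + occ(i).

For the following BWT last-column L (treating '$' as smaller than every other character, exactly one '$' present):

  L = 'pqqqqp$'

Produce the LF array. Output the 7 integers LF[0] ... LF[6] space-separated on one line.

Answer: 1 3 4 5 6 2 0

Derivation:
Char counts: '$':1, 'p':2, 'q':4
C (first-col start): C('$')=0, C('p')=1, C('q')=3
L[0]='p': occ=0, LF[0]=C('p')+0=1+0=1
L[1]='q': occ=0, LF[1]=C('q')+0=3+0=3
L[2]='q': occ=1, LF[2]=C('q')+1=3+1=4
L[3]='q': occ=2, LF[3]=C('q')+2=3+2=5
L[4]='q': occ=3, LF[4]=C('q')+3=3+3=6
L[5]='p': occ=1, LF[5]=C('p')+1=1+1=2
L[6]='$': occ=0, LF[6]=C('$')+0=0+0=0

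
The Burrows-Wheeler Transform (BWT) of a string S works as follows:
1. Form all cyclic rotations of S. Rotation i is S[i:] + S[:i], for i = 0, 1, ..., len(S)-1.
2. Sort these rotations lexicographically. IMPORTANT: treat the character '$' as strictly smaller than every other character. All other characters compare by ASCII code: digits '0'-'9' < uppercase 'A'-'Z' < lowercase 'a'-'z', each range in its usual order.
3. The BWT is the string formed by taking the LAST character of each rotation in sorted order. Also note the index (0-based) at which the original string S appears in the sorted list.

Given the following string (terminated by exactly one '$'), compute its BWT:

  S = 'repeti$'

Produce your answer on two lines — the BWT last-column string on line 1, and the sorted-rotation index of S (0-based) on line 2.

All 7 rotations (rotation i = S[i:]+S[:i]):
  rot[0] = repeti$
  rot[1] = epeti$r
  rot[2] = peti$re
  rot[3] = eti$rep
  rot[4] = ti$repe
  rot[5] = i$repet
  rot[6] = $repeti
Sorted (with $ < everything):
  sorted[0] = $repeti  (last char: 'i')
  sorted[1] = epeti$r  (last char: 'r')
  sorted[2] = eti$rep  (last char: 'p')
  sorted[3] = i$repet  (last char: 't')
  sorted[4] = peti$re  (last char: 'e')
  sorted[5] = repeti$  (last char: '$')
  sorted[6] = ti$repe  (last char: 'e')
Last column: irpte$e
Original string S is at sorted index 5

Answer: irpte$e
5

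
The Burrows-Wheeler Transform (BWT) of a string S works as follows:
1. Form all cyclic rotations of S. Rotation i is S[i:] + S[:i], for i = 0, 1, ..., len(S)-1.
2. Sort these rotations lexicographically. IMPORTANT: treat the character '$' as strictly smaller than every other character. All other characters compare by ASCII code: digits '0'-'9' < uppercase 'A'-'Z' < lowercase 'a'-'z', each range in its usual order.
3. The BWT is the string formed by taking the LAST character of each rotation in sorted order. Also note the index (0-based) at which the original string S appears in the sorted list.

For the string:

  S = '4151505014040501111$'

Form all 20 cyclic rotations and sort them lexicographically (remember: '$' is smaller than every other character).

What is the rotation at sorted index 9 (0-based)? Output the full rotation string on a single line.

Answer: 1111$415150501404050

Derivation:
All 20 rotations (rotation i = S[i:]+S[:i]):
  rot[0] = 4151505014040501111$
  rot[1] = 151505014040501111$4
  rot[2] = 51505014040501111$41
  rot[3] = 1505014040501111$415
  rot[4] = 505014040501111$4151
  rot[5] = 05014040501111$41515
  rot[6] = 5014040501111$415150
  rot[7] = 014040501111$4151505
  rot[8] = 14040501111$41515050
  rot[9] = 4040501111$415150501
  rot[10] = 040501111$4151505014
  rot[11] = 40501111$41515050140
  rot[12] = 0501111$415150501404
  rot[13] = 501111$4151505014040
  rot[14] = 01111$41515050140405
  rot[15] = 1111$415150501404050
  rot[16] = 111$4151505014040501
  rot[17] = 11$41515050140405011
  rot[18] = 1$415150501404050111
  rot[19] = $4151505014040501111
Sorted (with $ < everything):
  sorted[0] = $4151505014040501111
  sorted[1] = 01111$41515050140405
  sorted[2] = 014040501111$4151505
  sorted[3] = 040501111$4151505014
  sorted[4] = 0501111$415150501404
  sorted[5] = 05014040501111$41515
  sorted[6] = 1$415150501404050111
  sorted[7] = 11$41515050140405011
  sorted[8] = 111$4151505014040501
  sorted[9] = 1111$415150501404050
  sorted[10] = 14040501111$41515050
  sorted[11] = 1505014040501111$415
  sorted[12] = 151505014040501111$4
  sorted[13] = 4040501111$415150501
  sorted[14] = 40501111$41515050140
  sorted[15] = 4151505014040501111$
  sorted[16] = 501111$4151505014040
  sorted[17] = 5014040501111$415150
  sorted[18] = 505014040501111$4151
  sorted[19] = 51505014040501111$41
sorted[9] = 1111$415150501404050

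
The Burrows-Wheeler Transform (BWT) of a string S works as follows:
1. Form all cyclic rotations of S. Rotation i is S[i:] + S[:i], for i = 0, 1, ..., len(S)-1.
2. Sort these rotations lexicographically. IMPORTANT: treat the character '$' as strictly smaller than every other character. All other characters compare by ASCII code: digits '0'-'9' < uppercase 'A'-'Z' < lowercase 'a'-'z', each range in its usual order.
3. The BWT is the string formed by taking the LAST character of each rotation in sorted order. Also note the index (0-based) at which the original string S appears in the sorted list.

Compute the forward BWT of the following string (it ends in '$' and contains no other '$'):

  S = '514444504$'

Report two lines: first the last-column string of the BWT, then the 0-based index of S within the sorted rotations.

All 10 rotations (rotation i = S[i:]+S[:i]):
  rot[0] = 514444504$
  rot[1] = 14444504$5
  rot[2] = 4444504$51
  rot[3] = 444504$514
  rot[4] = 44504$5144
  rot[5] = 4504$51444
  rot[6] = 504$514444
  rot[7] = 04$5144445
  rot[8] = 4$51444450
  rot[9] = $514444504
Sorted (with $ < everything):
  sorted[0] = $514444504  (last char: '4')
  sorted[1] = 04$5144445  (last char: '5')
  sorted[2] = 14444504$5  (last char: '5')
  sorted[3] = 4$51444450  (last char: '0')
  sorted[4] = 4444504$51  (last char: '1')
  sorted[5] = 444504$514  (last char: '4')
  sorted[6] = 44504$5144  (last char: '4')
  sorted[7] = 4504$51444  (last char: '4')
  sorted[8] = 504$514444  (last char: '4')
  sorted[9] = 514444504$  (last char: '$')
Last column: 455014444$
Original string S is at sorted index 9

Answer: 455014444$
9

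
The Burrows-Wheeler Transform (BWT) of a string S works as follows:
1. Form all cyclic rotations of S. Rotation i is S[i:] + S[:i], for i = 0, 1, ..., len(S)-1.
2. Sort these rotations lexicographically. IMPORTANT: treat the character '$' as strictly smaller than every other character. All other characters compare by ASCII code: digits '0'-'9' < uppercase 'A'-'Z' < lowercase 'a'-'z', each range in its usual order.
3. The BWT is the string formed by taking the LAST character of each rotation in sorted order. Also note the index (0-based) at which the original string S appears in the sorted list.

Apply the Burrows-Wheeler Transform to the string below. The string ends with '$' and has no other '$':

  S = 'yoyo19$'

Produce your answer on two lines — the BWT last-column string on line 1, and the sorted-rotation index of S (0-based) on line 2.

All 7 rotations (rotation i = S[i:]+S[:i]):
  rot[0] = yoyo19$
  rot[1] = oyo19$y
  rot[2] = yo19$yo
  rot[3] = o19$yoy
  rot[4] = 19$yoyo
  rot[5] = 9$yoyo1
  rot[6] = $yoyo19
Sorted (with $ < everything):
  sorted[0] = $yoyo19  (last char: '9')
  sorted[1] = 19$yoyo  (last char: 'o')
  sorted[2] = 9$yoyo1  (last char: '1')
  sorted[3] = o19$yoy  (last char: 'y')
  sorted[4] = oyo19$y  (last char: 'y')
  sorted[5] = yo19$yo  (last char: 'o')
  sorted[6] = yoyo19$  (last char: '$')
Last column: 9o1yyo$
Original string S is at sorted index 6

Answer: 9o1yyo$
6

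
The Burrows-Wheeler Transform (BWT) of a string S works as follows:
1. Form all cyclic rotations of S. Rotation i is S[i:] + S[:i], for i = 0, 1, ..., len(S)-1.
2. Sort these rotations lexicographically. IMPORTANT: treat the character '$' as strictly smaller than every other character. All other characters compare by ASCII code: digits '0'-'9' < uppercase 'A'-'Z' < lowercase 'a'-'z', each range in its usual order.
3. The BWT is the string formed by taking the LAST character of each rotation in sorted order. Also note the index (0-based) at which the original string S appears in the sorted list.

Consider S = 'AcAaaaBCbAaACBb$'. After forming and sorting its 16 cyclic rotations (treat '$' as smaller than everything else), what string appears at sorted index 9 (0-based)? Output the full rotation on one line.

Answer: aACBb$AcAaaaBCbA

Derivation:
All 16 rotations (rotation i = S[i:]+S[:i]):
  rot[0] = AcAaaaBCbAaACBb$
  rot[1] = cAaaaBCbAaACBb$A
  rot[2] = AaaaBCbAaACBb$Ac
  rot[3] = aaaBCbAaACBb$AcA
  rot[4] = aaBCbAaACBb$AcAa
  rot[5] = aBCbAaACBb$AcAaa
  rot[6] = BCbAaACBb$AcAaaa
  rot[7] = CbAaACBb$AcAaaaB
  rot[8] = bAaACBb$AcAaaaBC
  rot[9] = AaACBb$AcAaaaBCb
  rot[10] = aACBb$AcAaaaBCbA
  rot[11] = ACBb$AcAaaaBCbAa
  rot[12] = CBb$AcAaaaBCbAaA
  rot[13] = Bb$AcAaaaBCbAaAC
  rot[14] = b$AcAaaaBCbAaACB
  rot[15] = $AcAaaaBCbAaACBb
Sorted (with $ < everything):
  sorted[0] = $AcAaaaBCbAaACBb
  sorted[1] = ACBb$AcAaaaBCbAa
  sorted[2] = AaACBb$AcAaaaBCb
  sorted[3] = AaaaBCbAaACBb$Ac
  sorted[4] = AcAaaaBCbAaACBb$
  sorted[5] = BCbAaACBb$AcAaaa
  sorted[6] = Bb$AcAaaaBCbAaAC
  sorted[7] = CBb$AcAaaaBCbAaA
  sorted[8] = CbAaACBb$AcAaaaB
  sorted[9] = aACBb$AcAaaaBCbA
  sorted[10] = aBCbAaACBb$AcAaa
  sorted[11] = aaBCbAaACBb$AcAa
  sorted[12] = aaaBCbAaACBb$AcA
  sorted[13] = b$AcAaaaBCbAaACB
  sorted[14] = bAaACBb$AcAaaaBC
  sorted[15] = cAaaaBCbAaACBb$A
sorted[9] = aACBb$AcAaaaBCbA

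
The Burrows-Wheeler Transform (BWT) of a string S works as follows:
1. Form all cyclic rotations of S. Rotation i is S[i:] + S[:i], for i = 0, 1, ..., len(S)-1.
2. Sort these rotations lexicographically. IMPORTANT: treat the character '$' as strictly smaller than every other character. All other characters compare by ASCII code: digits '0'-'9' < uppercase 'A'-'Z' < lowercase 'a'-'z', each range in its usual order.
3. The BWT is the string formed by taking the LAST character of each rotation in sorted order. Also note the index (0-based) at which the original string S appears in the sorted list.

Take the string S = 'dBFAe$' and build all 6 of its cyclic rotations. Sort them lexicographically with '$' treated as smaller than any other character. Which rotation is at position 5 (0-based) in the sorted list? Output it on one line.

Answer: e$dBFA

Derivation:
All 6 rotations (rotation i = S[i:]+S[:i]):
  rot[0] = dBFAe$
  rot[1] = BFAe$d
  rot[2] = FAe$dB
  rot[3] = Ae$dBF
  rot[4] = e$dBFA
  rot[5] = $dBFAe
Sorted (with $ < everything):
  sorted[0] = $dBFAe
  sorted[1] = Ae$dBF
  sorted[2] = BFAe$d
  sorted[3] = FAe$dB
  sorted[4] = dBFAe$
  sorted[5] = e$dBFA
sorted[5] = e$dBFA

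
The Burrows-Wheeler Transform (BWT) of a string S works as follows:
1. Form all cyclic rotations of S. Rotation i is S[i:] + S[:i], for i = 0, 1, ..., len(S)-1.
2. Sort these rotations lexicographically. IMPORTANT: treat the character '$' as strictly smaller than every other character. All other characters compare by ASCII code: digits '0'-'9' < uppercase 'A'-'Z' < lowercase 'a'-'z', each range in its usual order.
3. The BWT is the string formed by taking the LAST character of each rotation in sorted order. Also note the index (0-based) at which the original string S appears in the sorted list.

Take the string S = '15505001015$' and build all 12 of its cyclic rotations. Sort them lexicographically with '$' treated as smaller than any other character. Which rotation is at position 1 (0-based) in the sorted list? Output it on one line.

Answer: 001015$15505

Derivation:
All 12 rotations (rotation i = S[i:]+S[:i]):
  rot[0] = 15505001015$
  rot[1] = 5505001015$1
  rot[2] = 505001015$15
  rot[3] = 05001015$155
  rot[4] = 5001015$1550
  rot[5] = 001015$15505
  rot[6] = 01015$155050
  rot[7] = 1015$1550500
  rot[8] = 015$15505001
  rot[9] = 15$155050010
  rot[10] = 5$1550500101
  rot[11] = $15505001015
Sorted (with $ < everything):
  sorted[0] = $15505001015
  sorted[1] = 001015$15505
  sorted[2] = 01015$155050
  sorted[3] = 015$15505001
  sorted[4] = 05001015$155
  sorted[5] = 1015$1550500
  sorted[6] = 15$155050010
  sorted[7] = 15505001015$
  sorted[8] = 5$1550500101
  sorted[9] = 5001015$1550
  sorted[10] = 505001015$15
  sorted[11] = 5505001015$1
sorted[1] = 001015$15505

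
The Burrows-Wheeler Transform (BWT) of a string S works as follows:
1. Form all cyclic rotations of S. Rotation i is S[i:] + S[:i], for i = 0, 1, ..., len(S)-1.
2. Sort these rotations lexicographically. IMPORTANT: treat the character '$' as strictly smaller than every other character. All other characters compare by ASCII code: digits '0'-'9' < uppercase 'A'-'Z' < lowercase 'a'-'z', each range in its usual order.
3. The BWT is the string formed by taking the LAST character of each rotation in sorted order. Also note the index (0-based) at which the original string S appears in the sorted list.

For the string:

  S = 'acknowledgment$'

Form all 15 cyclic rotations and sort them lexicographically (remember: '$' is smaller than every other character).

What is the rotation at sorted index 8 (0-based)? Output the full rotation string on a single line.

Answer: ledgment$acknow

Derivation:
All 15 rotations (rotation i = S[i:]+S[:i]):
  rot[0] = acknowledgment$
  rot[1] = cknowledgment$a
  rot[2] = knowledgment$ac
  rot[3] = nowledgment$ack
  rot[4] = owledgment$ackn
  rot[5] = wledgment$ackno
  rot[6] = ledgment$acknow
  rot[7] = edgment$acknowl
  rot[8] = dgment$acknowle
  rot[9] = gment$acknowled
  rot[10] = ment$acknowledg
  rot[11] = ent$acknowledgm
  rot[12] = nt$acknowledgme
  rot[13] = t$acknowledgmen
  rot[14] = $acknowledgment
Sorted (with $ < everything):
  sorted[0] = $acknowledgment
  sorted[1] = acknowledgment$
  sorted[2] = cknowledgment$a
  sorted[3] = dgment$acknowle
  sorted[4] = edgment$acknowl
  sorted[5] = ent$acknowledgm
  sorted[6] = gment$acknowled
  sorted[7] = knowledgment$ac
  sorted[8] = ledgment$acknow
  sorted[9] = ment$acknowledg
  sorted[10] = nowledgment$ack
  sorted[11] = nt$acknowledgme
  sorted[12] = owledgment$ackn
  sorted[13] = t$acknowledgmen
  sorted[14] = wledgment$ackno
sorted[8] = ledgment$acknow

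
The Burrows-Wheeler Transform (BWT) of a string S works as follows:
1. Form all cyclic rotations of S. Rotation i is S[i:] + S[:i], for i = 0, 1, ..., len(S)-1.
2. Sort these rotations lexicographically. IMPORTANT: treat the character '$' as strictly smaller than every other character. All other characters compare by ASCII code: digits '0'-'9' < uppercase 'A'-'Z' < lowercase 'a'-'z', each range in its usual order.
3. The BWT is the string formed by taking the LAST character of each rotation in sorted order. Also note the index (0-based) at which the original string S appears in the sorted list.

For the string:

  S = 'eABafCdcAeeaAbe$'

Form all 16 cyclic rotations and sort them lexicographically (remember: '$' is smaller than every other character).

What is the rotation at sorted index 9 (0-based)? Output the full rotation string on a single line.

All 16 rotations (rotation i = S[i:]+S[:i]):
  rot[0] = eABafCdcAeeaAbe$
  rot[1] = ABafCdcAeeaAbe$e
  rot[2] = BafCdcAeeaAbe$eA
  rot[3] = afCdcAeeaAbe$eAB
  rot[4] = fCdcAeeaAbe$eABa
  rot[5] = CdcAeeaAbe$eABaf
  rot[6] = dcAeeaAbe$eABafC
  rot[7] = cAeeaAbe$eABafCd
  rot[8] = AeeaAbe$eABafCdc
  rot[9] = eeaAbe$eABafCdcA
  rot[10] = eaAbe$eABafCdcAe
  rot[11] = aAbe$eABafCdcAee
  rot[12] = Abe$eABafCdcAeea
  rot[13] = be$eABafCdcAeeaA
  rot[14] = e$eABafCdcAeeaAb
  rot[15] = $eABafCdcAeeaAbe
Sorted (with $ < everything):
  sorted[0] = $eABafCdcAeeaAbe
  sorted[1] = ABafCdcAeeaAbe$e
  sorted[2] = Abe$eABafCdcAeea
  sorted[3] = AeeaAbe$eABafCdc
  sorted[4] = BafCdcAeeaAbe$eA
  sorted[5] = CdcAeeaAbe$eABaf
  sorted[6] = aAbe$eABafCdcAee
  sorted[7] = afCdcAeeaAbe$eAB
  sorted[8] = be$eABafCdcAeeaA
  sorted[9] = cAeeaAbe$eABafCd
  sorted[10] = dcAeeaAbe$eABafC
  sorted[11] = e$eABafCdcAeeaAb
  sorted[12] = eABafCdcAeeaAbe$
  sorted[13] = eaAbe$eABafCdcAe
  sorted[14] = eeaAbe$eABafCdcA
  sorted[15] = fCdcAeeaAbe$eABa
sorted[9] = cAeeaAbe$eABafCd

Answer: cAeeaAbe$eABafCd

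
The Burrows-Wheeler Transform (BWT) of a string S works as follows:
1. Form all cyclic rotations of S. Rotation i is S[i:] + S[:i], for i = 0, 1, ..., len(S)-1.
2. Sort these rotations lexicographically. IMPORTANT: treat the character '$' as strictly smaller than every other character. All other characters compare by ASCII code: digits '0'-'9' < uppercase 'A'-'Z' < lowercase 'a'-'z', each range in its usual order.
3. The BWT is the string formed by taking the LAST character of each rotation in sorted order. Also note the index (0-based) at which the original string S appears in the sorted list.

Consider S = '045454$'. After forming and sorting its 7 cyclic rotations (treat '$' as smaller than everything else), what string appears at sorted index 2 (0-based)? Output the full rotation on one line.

All 7 rotations (rotation i = S[i:]+S[:i]):
  rot[0] = 045454$
  rot[1] = 45454$0
  rot[2] = 5454$04
  rot[3] = 454$045
  rot[4] = 54$0454
  rot[5] = 4$04545
  rot[6] = $045454
Sorted (with $ < everything):
  sorted[0] = $045454
  sorted[1] = 045454$
  sorted[2] = 4$04545
  sorted[3] = 454$045
  sorted[4] = 45454$0
  sorted[5] = 54$0454
  sorted[6] = 5454$04
sorted[2] = 4$04545

Answer: 4$04545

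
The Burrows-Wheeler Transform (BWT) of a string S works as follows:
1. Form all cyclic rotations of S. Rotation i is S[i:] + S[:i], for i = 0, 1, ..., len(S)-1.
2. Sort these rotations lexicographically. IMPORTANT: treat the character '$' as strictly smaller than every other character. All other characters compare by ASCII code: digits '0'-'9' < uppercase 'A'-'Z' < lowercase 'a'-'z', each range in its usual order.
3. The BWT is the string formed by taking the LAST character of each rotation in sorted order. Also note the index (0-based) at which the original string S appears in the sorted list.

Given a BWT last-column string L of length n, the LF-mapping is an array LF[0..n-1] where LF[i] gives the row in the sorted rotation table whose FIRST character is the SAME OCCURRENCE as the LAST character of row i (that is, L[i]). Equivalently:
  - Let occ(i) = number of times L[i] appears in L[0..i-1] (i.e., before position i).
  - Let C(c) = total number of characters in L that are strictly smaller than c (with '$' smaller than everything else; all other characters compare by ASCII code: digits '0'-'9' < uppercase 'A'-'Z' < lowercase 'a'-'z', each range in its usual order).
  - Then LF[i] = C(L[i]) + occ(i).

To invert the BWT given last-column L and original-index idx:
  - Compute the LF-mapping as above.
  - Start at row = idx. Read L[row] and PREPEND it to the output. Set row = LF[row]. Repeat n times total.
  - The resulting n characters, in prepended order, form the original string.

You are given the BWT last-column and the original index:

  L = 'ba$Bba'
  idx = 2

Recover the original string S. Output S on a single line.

LF mapping: 4 2 0 1 5 3
Walk LF starting at row 2, prepending L[row]:
  step 1: row=2, L[2]='$', prepend. Next row=LF[2]=0
  step 2: row=0, L[0]='b', prepend. Next row=LF[0]=4
  step 3: row=4, L[4]='b', prepend. Next row=LF[4]=5
  step 4: row=5, L[5]='a', prepend. Next row=LF[5]=3
  step 5: row=3, L[3]='B', prepend. Next row=LF[3]=1
  step 6: row=1, L[1]='a', prepend. Next row=LF[1]=2
Reversed output: aBabb$

Answer: aBabb$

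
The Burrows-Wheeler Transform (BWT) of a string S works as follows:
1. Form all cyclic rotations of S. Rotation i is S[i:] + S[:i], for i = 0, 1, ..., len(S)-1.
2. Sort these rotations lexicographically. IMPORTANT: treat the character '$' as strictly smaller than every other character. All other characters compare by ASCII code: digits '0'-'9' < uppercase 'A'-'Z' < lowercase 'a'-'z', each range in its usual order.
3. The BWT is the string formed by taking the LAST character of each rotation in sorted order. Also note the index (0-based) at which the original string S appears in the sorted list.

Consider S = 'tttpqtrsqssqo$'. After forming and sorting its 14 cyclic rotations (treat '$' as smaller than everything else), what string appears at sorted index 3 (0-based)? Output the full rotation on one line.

All 14 rotations (rotation i = S[i:]+S[:i]):
  rot[0] = tttpqtrsqssqo$
  rot[1] = ttpqtrsqssqo$t
  rot[2] = tpqtrsqssqo$tt
  rot[3] = pqtrsqssqo$ttt
  rot[4] = qtrsqssqo$tttp
  rot[5] = trsqssqo$tttpq
  rot[6] = rsqssqo$tttpqt
  rot[7] = sqssqo$tttpqtr
  rot[8] = qssqo$tttpqtrs
  rot[9] = ssqo$tttpqtrsq
  rot[10] = sqo$tttpqtrsqs
  rot[11] = qo$tttpqtrsqss
  rot[12] = o$tttpqtrsqssq
  rot[13] = $tttpqtrsqssqo
Sorted (with $ < everything):
  sorted[0] = $tttpqtrsqssqo
  sorted[1] = o$tttpqtrsqssq
  sorted[2] = pqtrsqssqo$ttt
  sorted[3] = qo$tttpqtrsqss
  sorted[4] = qssqo$tttpqtrs
  sorted[5] = qtrsqssqo$tttp
  sorted[6] = rsqssqo$tttpqt
  sorted[7] = sqo$tttpqtrsqs
  sorted[8] = sqssqo$tttpqtr
  sorted[9] = ssqo$tttpqtrsq
  sorted[10] = tpqtrsqssqo$tt
  sorted[11] = trsqssqo$tttpq
  sorted[12] = ttpqtrsqssqo$t
  sorted[13] = tttpqtrsqssqo$
sorted[3] = qo$tttpqtrsqss

Answer: qo$tttpqtrsqss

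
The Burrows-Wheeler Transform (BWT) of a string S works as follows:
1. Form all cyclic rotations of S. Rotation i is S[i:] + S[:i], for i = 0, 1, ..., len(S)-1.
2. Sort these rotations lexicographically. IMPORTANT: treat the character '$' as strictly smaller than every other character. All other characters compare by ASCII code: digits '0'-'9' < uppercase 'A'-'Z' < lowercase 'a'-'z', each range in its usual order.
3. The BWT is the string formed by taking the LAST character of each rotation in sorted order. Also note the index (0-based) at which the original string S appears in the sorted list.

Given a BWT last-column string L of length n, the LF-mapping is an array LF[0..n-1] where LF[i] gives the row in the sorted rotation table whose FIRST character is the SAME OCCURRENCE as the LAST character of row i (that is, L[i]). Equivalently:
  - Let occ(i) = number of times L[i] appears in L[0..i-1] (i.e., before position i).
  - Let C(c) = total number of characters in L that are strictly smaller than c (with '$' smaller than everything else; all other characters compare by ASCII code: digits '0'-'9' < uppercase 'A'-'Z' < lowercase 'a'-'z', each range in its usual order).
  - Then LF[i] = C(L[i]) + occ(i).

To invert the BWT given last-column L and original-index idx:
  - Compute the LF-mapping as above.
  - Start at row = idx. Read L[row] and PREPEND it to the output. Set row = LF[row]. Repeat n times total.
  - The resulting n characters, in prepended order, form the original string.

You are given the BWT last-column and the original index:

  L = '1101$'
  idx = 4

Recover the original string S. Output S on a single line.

Answer: 1101$

Derivation:
LF mapping: 2 3 1 4 0
Walk LF starting at row 4, prepending L[row]:
  step 1: row=4, L[4]='$', prepend. Next row=LF[4]=0
  step 2: row=0, L[0]='1', prepend. Next row=LF[0]=2
  step 3: row=2, L[2]='0', prepend. Next row=LF[2]=1
  step 4: row=1, L[1]='1', prepend. Next row=LF[1]=3
  step 5: row=3, L[3]='1', prepend. Next row=LF[3]=4
Reversed output: 1101$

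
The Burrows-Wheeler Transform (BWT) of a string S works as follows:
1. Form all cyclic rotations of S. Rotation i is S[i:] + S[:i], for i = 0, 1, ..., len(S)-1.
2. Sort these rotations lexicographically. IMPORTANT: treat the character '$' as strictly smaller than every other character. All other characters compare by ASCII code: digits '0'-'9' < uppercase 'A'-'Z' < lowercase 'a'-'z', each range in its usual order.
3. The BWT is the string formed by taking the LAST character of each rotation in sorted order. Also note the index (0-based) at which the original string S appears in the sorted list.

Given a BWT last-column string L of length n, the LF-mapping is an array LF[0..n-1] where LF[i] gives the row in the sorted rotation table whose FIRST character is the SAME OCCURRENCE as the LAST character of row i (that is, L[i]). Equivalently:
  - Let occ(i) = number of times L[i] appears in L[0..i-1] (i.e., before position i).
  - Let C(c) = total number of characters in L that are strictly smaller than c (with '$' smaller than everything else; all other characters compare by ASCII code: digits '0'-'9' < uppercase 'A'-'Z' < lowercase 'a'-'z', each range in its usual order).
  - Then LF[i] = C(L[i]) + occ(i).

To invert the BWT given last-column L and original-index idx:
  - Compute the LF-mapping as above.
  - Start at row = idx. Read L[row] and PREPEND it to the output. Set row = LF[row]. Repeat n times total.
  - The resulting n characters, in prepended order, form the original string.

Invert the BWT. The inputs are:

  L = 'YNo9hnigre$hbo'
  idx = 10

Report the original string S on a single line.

LF mapping: 3 2 11 1 7 10 9 6 13 5 0 8 4 12
Walk LF starting at row 10, prepending L[row]:
  step 1: row=10, L[10]='$', prepend. Next row=LF[10]=0
  step 2: row=0, L[0]='Y', prepend. Next row=LF[0]=3
  step 3: row=3, L[3]='9', prepend. Next row=LF[3]=1
  step 4: row=1, L[1]='N', prepend. Next row=LF[1]=2
  step 5: row=2, L[2]='o', prepend. Next row=LF[2]=11
  step 6: row=11, L[11]='h', prepend. Next row=LF[11]=8
  step 7: row=8, L[8]='r', prepend. Next row=LF[8]=13
  step 8: row=13, L[13]='o', prepend. Next row=LF[13]=12
  step 9: row=12, L[12]='b', prepend. Next row=LF[12]=4
  step 10: row=4, L[4]='h', prepend. Next row=LF[4]=7
  step 11: row=7, L[7]='g', prepend. Next row=LF[7]=6
  step 12: row=6, L[6]='i', prepend. Next row=LF[6]=9
  step 13: row=9, L[9]='e', prepend. Next row=LF[9]=5
  step 14: row=5, L[5]='n', prepend. Next row=LF[5]=10
Reversed output: neighborhoN9Y$

Answer: neighborhoN9Y$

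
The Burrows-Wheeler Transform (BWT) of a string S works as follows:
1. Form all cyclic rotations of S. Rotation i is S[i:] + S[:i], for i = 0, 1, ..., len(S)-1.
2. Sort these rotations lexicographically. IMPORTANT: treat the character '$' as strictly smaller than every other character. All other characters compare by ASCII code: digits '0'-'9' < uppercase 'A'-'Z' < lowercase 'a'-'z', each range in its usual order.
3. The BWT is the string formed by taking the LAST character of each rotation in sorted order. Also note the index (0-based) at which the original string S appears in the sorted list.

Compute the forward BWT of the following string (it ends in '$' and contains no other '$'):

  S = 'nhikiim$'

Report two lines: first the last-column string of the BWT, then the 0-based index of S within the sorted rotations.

All 8 rotations (rotation i = S[i:]+S[:i]):
  rot[0] = nhikiim$
  rot[1] = hikiim$n
  rot[2] = ikiim$nh
  rot[3] = kiim$nhi
  rot[4] = iim$nhik
  rot[5] = im$nhiki
  rot[6] = m$nhikii
  rot[7] = $nhikiim
Sorted (with $ < everything):
  sorted[0] = $nhikiim  (last char: 'm')
  sorted[1] = hikiim$n  (last char: 'n')
  sorted[2] = iim$nhik  (last char: 'k')
  sorted[3] = ikiim$nh  (last char: 'h')
  sorted[4] = im$nhiki  (last char: 'i')
  sorted[5] = kiim$nhi  (last char: 'i')
  sorted[6] = m$nhikii  (last char: 'i')
  sorted[7] = nhikiim$  (last char: '$')
Last column: mnkhiii$
Original string S is at sorted index 7

Answer: mnkhiii$
7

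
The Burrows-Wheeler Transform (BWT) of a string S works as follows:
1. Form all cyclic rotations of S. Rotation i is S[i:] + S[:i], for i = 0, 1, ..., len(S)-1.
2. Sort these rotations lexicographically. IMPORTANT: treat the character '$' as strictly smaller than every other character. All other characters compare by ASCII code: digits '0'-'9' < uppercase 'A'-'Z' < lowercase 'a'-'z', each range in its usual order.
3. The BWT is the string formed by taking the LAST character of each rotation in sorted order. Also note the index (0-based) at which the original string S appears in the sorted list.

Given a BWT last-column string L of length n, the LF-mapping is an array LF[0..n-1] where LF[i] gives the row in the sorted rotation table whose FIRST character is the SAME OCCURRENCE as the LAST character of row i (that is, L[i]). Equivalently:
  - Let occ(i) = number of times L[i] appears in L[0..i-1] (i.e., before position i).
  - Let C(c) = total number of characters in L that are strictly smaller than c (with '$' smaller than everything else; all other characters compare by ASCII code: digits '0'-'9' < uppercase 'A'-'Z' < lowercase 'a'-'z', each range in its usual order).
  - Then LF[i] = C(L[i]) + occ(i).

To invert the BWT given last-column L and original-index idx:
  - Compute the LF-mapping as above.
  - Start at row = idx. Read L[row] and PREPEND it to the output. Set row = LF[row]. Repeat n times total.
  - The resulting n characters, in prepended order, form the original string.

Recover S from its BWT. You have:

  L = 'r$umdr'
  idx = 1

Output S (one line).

Answer: drumr$

Derivation:
LF mapping: 3 0 5 2 1 4
Walk LF starting at row 1, prepending L[row]:
  step 1: row=1, L[1]='$', prepend. Next row=LF[1]=0
  step 2: row=0, L[0]='r', prepend. Next row=LF[0]=3
  step 3: row=3, L[3]='m', prepend. Next row=LF[3]=2
  step 4: row=2, L[2]='u', prepend. Next row=LF[2]=5
  step 5: row=5, L[5]='r', prepend. Next row=LF[5]=4
  step 6: row=4, L[4]='d', prepend. Next row=LF[4]=1
Reversed output: drumr$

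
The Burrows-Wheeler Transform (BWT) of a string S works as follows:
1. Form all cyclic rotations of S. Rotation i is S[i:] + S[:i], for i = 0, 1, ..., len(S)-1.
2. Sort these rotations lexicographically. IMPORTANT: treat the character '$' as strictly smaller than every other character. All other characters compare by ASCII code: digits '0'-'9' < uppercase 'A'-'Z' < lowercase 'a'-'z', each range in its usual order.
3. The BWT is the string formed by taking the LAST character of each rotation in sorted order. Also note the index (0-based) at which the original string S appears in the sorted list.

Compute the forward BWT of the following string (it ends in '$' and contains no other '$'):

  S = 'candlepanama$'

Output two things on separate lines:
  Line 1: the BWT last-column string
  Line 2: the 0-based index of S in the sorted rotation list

Answer: amnpc$nldaaae
5

Derivation:
All 13 rotations (rotation i = S[i:]+S[:i]):
  rot[0] = candlepanama$
  rot[1] = andlepanama$c
  rot[2] = ndlepanama$ca
  rot[3] = dlepanama$can
  rot[4] = lepanama$cand
  rot[5] = epanama$candl
  rot[6] = panama$candle
  rot[7] = anama$candlep
  rot[8] = nama$candlepa
  rot[9] = ama$candlepan
  rot[10] = ma$candlepana
  rot[11] = a$candlepanam
  rot[12] = $candlepanama
Sorted (with $ < everything):
  sorted[0] = $candlepanama  (last char: 'a')
  sorted[1] = a$candlepanam  (last char: 'm')
  sorted[2] = ama$candlepan  (last char: 'n')
  sorted[3] = anama$candlep  (last char: 'p')
  sorted[4] = andlepanama$c  (last char: 'c')
  sorted[5] = candlepanama$  (last char: '$')
  sorted[6] = dlepanama$can  (last char: 'n')
  sorted[7] = epanama$candl  (last char: 'l')
  sorted[8] = lepanama$cand  (last char: 'd')
  sorted[9] = ma$candlepana  (last char: 'a')
  sorted[10] = nama$candlepa  (last char: 'a')
  sorted[11] = ndlepanama$ca  (last char: 'a')
  sorted[12] = panama$candle  (last char: 'e')
Last column: amnpc$nldaaae
Original string S is at sorted index 5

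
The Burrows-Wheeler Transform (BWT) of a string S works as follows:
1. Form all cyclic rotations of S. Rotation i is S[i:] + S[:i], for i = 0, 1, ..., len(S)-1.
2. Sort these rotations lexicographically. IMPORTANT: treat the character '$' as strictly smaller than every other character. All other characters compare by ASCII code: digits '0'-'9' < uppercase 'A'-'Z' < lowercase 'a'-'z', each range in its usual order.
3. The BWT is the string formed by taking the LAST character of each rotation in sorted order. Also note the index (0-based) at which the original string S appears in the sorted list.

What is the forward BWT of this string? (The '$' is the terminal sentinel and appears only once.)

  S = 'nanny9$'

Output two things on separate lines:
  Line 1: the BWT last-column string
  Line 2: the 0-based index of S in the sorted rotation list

All 7 rotations (rotation i = S[i:]+S[:i]):
  rot[0] = nanny9$
  rot[1] = anny9$n
  rot[2] = nny9$na
  rot[3] = ny9$nan
  rot[4] = y9$nann
  rot[5] = 9$nanny
  rot[6] = $nanny9
Sorted (with $ < everything):
  sorted[0] = $nanny9  (last char: '9')
  sorted[1] = 9$nanny  (last char: 'y')
  sorted[2] = anny9$n  (last char: 'n')
  sorted[3] = nanny9$  (last char: '$')
  sorted[4] = nny9$na  (last char: 'a')
  sorted[5] = ny9$nan  (last char: 'n')
  sorted[6] = y9$nann  (last char: 'n')
Last column: 9yn$ann
Original string S is at sorted index 3

Answer: 9yn$ann
3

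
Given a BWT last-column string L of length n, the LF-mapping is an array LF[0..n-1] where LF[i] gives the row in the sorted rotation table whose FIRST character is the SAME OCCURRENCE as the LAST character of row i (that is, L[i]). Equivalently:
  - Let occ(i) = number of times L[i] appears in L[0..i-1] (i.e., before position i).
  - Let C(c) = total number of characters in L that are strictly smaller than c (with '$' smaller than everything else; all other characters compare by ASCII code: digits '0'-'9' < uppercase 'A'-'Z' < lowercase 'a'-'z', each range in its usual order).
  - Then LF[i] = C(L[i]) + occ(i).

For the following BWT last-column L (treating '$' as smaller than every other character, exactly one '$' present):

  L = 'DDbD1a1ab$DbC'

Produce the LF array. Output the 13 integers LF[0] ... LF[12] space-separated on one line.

Char counts: '$':1, '1':2, 'C':1, 'D':4, 'a':2, 'b':3
C (first-col start): C('$')=0, C('1')=1, C('C')=3, C('D')=4, C('a')=8, C('b')=10
L[0]='D': occ=0, LF[0]=C('D')+0=4+0=4
L[1]='D': occ=1, LF[1]=C('D')+1=4+1=5
L[2]='b': occ=0, LF[2]=C('b')+0=10+0=10
L[3]='D': occ=2, LF[3]=C('D')+2=4+2=6
L[4]='1': occ=0, LF[4]=C('1')+0=1+0=1
L[5]='a': occ=0, LF[5]=C('a')+0=8+0=8
L[6]='1': occ=1, LF[6]=C('1')+1=1+1=2
L[7]='a': occ=1, LF[7]=C('a')+1=8+1=9
L[8]='b': occ=1, LF[8]=C('b')+1=10+1=11
L[9]='$': occ=0, LF[9]=C('$')+0=0+0=0
L[10]='D': occ=3, LF[10]=C('D')+3=4+3=7
L[11]='b': occ=2, LF[11]=C('b')+2=10+2=12
L[12]='C': occ=0, LF[12]=C('C')+0=3+0=3

Answer: 4 5 10 6 1 8 2 9 11 0 7 12 3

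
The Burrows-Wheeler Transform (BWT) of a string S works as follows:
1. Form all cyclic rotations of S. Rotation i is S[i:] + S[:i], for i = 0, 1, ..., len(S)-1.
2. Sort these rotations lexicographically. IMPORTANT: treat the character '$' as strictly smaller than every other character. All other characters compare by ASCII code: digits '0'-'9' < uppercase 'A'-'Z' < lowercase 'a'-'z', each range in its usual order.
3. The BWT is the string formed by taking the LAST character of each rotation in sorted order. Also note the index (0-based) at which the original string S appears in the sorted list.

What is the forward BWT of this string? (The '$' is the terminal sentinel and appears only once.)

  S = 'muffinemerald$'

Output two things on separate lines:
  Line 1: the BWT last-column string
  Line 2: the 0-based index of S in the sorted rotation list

All 14 rotations (rotation i = S[i:]+S[:i]):
  rot[0] = muffinemerald$
  rot[1] = uffinemerald$m
  rot[2] = ffinemerald$mu
  rot[3] = finemerald$muf
  rot[4] = inemerald$muff
  rot[5] = nemerald$muffi
  rot[6] = emerald$muffin
  rot[7] = merald$muffine
  rot[8] = erald$muffinem
  rot[9] = rald$muffineme
  rot[10] = ald$muffinemer
  rot[11] = ld$muffinemera
  rot[12] = d$muffinemeral
  rot[13] = $muffinemerald
Sorted (with $ < everything):
  sorted[0] = $muffinemerald  (last char: 'd')
  sorted[1] = ald$muffinemer  (last char: 'r')
  sorted[2] = d$muffinemeral  (last char: 'l')
  sorted[3] = emerald$muffin  (last char: 'n')
  sorted[4] = erald$muffinem  (last char: 'm')
  sorted[5] = ffinemerald$mu  (last char: 'u')
  sorted[6] = finemerald$muf  (last char: 'f')
  sorted[7] = inemerald$muff  (last char: 'f')
  sorted[8] = ld$muffinemera  (last char: 'a')
  sorted[9] = merald$muffine  (last char: 'e')
  sorted[10] = muffinemerald$  (last char: '$')
  sorted[11] = nemerald$muffi  (last char: 'i')
  sorted[12] = rald$muffineme  (last char: 'e')
  sorted[13] = uffinemerald$m  (last char: 'm')
Last column: drlnmuffae$iem
Original string S is at sorted index 10

Answer: drlnmuffae$iem
10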